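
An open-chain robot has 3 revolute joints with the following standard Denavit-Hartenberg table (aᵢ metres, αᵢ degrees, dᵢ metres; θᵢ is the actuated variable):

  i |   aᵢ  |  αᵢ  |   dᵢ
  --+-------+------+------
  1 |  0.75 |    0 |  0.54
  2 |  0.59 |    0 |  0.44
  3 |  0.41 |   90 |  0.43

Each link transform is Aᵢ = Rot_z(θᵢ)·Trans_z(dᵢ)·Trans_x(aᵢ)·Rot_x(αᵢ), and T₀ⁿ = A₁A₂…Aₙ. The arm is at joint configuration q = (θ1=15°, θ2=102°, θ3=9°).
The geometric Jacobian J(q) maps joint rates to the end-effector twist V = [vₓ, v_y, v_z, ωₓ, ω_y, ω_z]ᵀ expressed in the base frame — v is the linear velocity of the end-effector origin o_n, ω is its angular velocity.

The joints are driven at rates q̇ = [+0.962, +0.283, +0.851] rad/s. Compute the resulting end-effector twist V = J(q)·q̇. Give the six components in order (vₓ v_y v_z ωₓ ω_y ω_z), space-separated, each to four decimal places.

o_n = [0.2156, 1.0515, 1.4100]
J₁: ẑ×o_n = [-1.0515, 0.2156, 0.0000], ω = ẑ
J2: z=[0.0000, 0.0000, 1.0000] o=[0.7244, 0.1941, 0.5400] → [-0.8574, -0.5088, 0.0000, 0.0000, 0.0000, 1.0000]
J3: z=[0.0000, 0.0000, 1.0000] o=[0.4566, 0.7198, 0.9800] → [-0.3317, -0.2410, 0.0000, 0.0000, 0.0000, 1.0000]
V = J·q̇ = [-1.5365, -0.1417, 0.0000, 0.0000, 0.0000, 2.0960]

-1.5365 -0.1417 0.0000 0.0000 0.0000 2.0960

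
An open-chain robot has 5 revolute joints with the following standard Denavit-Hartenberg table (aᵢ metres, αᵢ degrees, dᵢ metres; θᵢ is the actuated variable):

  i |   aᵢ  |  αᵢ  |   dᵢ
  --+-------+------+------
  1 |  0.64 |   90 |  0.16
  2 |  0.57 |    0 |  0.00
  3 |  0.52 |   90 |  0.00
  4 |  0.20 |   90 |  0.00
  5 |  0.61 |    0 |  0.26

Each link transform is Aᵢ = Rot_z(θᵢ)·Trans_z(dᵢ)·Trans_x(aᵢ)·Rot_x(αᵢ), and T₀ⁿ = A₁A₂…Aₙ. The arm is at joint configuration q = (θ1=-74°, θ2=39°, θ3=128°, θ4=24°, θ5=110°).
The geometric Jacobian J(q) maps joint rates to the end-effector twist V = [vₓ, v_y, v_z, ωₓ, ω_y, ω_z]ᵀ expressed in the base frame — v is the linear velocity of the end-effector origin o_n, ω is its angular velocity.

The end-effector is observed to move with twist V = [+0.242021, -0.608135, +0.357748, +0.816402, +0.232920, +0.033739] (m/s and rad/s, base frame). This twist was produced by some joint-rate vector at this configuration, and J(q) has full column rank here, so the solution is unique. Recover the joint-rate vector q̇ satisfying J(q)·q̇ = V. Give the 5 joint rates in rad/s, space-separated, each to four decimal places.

o_n = [0.3998, -0.5198, 1.2162]
J₁: ẑ×o_n = [0.5198, 0.3998, -0.0000], ω = ẑ
J2: z=[-0.9613, -0.2756, 0.0000] o=[0.1764, -0.6152, 0.1600] → [-0.2911, 1.0153, -0.0301, -0.9613, -0.2756, 0.0000]
J3: z=[-0.9613, -0.2756, 0.0000] o=[0.2985, -1.0410, 0.5187] → [-0.1923, 0.6705, -0.4731, -0.9613, -0.2756, 0.0000]
J4: z=[0.0620, -0.2162, 0.9744] o=[0.1589, -0.5540, 0.6357] → [-0.1588, 0.1988, 0.0542, 0.0620, -0.2162, 0.9744]
J5: z=[0.7689, 0.6328, 0.0915] o=[0.0316, -0.4053, 0.6768] → [0.3518, -0.3811, -0.3211, 0.7689, 0.6328, 0.0915]
q̇ = J⁺·V = [0.1120, -0.1680, -0.7230, -0.0760, -0.0460]

0.1120 -0.1680 -0.7230 -0.0760 -0.0460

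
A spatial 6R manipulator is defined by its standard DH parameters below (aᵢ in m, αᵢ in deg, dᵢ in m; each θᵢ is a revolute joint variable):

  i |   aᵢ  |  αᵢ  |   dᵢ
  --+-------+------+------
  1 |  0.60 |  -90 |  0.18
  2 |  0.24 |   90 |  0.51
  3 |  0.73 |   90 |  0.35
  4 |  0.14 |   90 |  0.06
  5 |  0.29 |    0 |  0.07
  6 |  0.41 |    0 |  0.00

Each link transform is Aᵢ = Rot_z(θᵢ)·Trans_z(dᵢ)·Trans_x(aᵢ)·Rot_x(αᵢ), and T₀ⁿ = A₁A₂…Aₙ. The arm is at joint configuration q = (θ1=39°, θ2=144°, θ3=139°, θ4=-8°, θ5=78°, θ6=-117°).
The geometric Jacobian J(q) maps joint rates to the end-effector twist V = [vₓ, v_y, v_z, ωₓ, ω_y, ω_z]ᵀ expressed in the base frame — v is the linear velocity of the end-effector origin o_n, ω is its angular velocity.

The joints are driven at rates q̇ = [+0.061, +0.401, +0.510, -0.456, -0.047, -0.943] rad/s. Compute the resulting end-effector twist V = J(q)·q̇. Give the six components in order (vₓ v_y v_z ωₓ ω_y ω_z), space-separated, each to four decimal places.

o_n = [0.0897, 1.8539, 0.3847]
J₁: ẑ×o_n = [-1.8539, 0.0897, 0.0000], ω = ẑ
J2: z=[-0.6293, 0.7771, 0.0000] o=[0.4663, 0.3776, 0.1800] → [0.1591, 0.1288, -0.6364, -0.6293, 0.7771, 0.0000]
J3: z=[0.4568, 0.3699, -0.8090] o=[-0.0056, 0.6517, 0.0389] → [1.1005, -0.2350, 0.5139, 0.4568, 0.3699, -0.8090]
J4: z=[-0.8874, 0.2525, -0.3856] o=[0.1993, 1.4339, 0.0796] → [0.2390, 0.3130, -0.3451, -0.8874, 0.2525, -0.3856]
J5: z=[-0.4609, -0.4907, 0.7394] o=[0.1457, 1.5658, 0.1337] → [-0.3362, 0.0743, -0.1603, -0.4609, -0.4907, 0.7394]
J6: z=[-0.4609, -0.4907, 0.7394] o=[-0.1384, 1.6534, 0.1094] → [-0.2834, 0.2956, 0.0195, -0.4609, -0.4907, 0.7394]
V = J·q̇ = [0.6860, -0.4877, 0.1533, 0.8416, 0.8710, -0.9078]

0.6860 -0.4877 0.1533 0.8416 0.8710 -0.9078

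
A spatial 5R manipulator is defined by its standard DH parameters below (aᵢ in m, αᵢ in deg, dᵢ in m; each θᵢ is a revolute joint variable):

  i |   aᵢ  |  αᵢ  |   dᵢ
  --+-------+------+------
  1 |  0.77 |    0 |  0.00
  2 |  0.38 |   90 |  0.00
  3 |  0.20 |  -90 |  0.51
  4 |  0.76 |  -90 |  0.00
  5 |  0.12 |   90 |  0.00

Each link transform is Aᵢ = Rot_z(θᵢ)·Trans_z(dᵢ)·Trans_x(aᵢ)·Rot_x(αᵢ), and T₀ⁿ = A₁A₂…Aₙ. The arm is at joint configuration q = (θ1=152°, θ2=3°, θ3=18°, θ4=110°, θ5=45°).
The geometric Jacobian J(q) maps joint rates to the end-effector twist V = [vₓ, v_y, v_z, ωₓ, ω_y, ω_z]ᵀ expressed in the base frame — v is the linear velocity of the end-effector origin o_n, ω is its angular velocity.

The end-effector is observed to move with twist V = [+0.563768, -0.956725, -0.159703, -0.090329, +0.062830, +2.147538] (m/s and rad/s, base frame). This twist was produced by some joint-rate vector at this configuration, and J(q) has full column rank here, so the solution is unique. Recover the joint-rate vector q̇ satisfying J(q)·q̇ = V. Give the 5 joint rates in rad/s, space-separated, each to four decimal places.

o_n = [-1.0913, 0.2401, -0.1082]
J₁: ẑ×o_n = [-0.2401, -1.0913, 0.0000], ω = ẑ
J2: z=[0.0000, 0.0000, 1.0000] o=[-0.6799, 0.3615, 0.0000] → [0.1214, -0.4115, 0.0000, 0.0000, 0.0000, 1.0000]
J3: z=[0.4226, 0.9063, 0.0000] o=[-1.0243, 0.5221, 0.0000] → [-0.0981, 0.0457, -0.0584, 0.4226, 0.9063, 0.0000]
J4: z=[0.2801, -0.1306, 0.9511] o=[-0.9811, 1.0647, 0.0618] → [0.8064, -0.0572, -0.2453, 0.2801, -0.1306, 0.9511]
J5: z=[0.9545, -0.0677, -0.2904] o=[-1.0589, 0.3130, -0.0185] → [-0.0151, 0.0950, -0.0717, 0.9545, -0.0677, -0.2904]
q̇ = J⁺·V = [0.4870, 0.8630, 0.1460, 0.7250, -0.3720]

0.4870 0.8630 0.1460 0.7250 -0.3720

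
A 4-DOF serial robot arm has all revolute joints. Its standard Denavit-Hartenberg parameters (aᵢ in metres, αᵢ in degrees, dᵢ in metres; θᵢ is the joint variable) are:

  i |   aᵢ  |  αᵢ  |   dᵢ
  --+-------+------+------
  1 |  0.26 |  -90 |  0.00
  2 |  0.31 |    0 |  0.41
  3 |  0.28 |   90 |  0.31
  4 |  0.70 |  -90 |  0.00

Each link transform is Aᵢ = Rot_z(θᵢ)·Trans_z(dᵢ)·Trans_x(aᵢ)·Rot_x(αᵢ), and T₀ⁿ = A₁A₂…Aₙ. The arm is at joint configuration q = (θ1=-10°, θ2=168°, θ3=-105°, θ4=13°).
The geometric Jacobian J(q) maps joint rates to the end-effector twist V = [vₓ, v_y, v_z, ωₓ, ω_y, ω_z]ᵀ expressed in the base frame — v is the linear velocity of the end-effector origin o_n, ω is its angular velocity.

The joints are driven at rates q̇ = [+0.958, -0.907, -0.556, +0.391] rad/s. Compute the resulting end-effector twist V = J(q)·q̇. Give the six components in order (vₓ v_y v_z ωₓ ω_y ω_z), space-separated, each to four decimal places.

o_n = [0.5399, 0.7958, -0.9217]
J₁: ẑ×o_n = [-0.7958, 0.5399, 0.0000], ω = ẑ
J2: z=[0.1736, 0.9848, 0.0000] o=[0.2561, -0.0451, 0.0000] → [-0.9077, 0.1600, -0.1335, 0.1736, 0.9848, 0.0000]
J3: z=[0.1736, 0.9848, 0.0000] o=[0.0286, 0.4113, -0.0645] → [-0.8442, 0.1489, -0.4368, 0.1736, 0.9848, 0.0000]
J4: z=[0.8775, -0.1547, 0.4540] o=[0.2076, 0.6945, -0.3139] → [0.0480, 0.6841, 0.1403, 0.8775, -0.1547, 0.4540]
V = J·q̇ = [0.5490, 0.5568, 0.4188, 0.0890, -1.5013, 1.1355]

0.5490 0.5568 0.4188 0.0890 -1.5013 1.1355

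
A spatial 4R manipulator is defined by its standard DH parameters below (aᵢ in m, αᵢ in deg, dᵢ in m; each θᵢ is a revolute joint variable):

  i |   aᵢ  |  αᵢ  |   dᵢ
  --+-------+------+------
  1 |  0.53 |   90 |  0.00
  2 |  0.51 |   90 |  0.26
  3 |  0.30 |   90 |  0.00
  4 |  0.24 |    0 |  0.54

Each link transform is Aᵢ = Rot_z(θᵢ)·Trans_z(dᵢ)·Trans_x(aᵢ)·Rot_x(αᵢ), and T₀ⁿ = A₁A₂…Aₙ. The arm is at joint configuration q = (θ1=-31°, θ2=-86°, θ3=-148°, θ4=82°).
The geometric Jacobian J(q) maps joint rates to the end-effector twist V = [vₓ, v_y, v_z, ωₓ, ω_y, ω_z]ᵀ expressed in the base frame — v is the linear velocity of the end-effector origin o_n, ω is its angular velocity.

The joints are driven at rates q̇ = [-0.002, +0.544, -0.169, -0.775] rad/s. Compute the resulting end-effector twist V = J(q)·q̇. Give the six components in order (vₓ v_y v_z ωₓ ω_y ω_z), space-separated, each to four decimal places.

-0.0045 0.0037 -0.0210 0.2274 -0.0045 -0.3999

o_n = [-0.0312, -0.6127, 0.0422]
J₁: ẑ×o_n = [0.6127, -0.0312, 0.0000], ω = ẑ
J2: z=[-0.5150, -0.8572, 0.0000] o=[0.4543, -0.2730, 0.0000] → [-0.0362, 0.0217, -0.2412, -0.5150, -0.8572, 0.0000]
J3: z=[-0.8551, 0.5138, -0.0698] o=[0.3509, -0.5142, -0.5088] → [0.2762, 0.4977, 0.2806, -0.8551, 0.5138, -0.0698]
J4: z=[-0.4685, -0.7079, 0.5286] o=[0.4175, -0.3687, -0.2550] → [-0.0814, -0.0980, -0.2034, -0.4685, -0.7079, 0.5286]
V = J·q̇ = [-0.0045, 0.0037, -0.0210, 0.2274, -0.0045, -0.3999]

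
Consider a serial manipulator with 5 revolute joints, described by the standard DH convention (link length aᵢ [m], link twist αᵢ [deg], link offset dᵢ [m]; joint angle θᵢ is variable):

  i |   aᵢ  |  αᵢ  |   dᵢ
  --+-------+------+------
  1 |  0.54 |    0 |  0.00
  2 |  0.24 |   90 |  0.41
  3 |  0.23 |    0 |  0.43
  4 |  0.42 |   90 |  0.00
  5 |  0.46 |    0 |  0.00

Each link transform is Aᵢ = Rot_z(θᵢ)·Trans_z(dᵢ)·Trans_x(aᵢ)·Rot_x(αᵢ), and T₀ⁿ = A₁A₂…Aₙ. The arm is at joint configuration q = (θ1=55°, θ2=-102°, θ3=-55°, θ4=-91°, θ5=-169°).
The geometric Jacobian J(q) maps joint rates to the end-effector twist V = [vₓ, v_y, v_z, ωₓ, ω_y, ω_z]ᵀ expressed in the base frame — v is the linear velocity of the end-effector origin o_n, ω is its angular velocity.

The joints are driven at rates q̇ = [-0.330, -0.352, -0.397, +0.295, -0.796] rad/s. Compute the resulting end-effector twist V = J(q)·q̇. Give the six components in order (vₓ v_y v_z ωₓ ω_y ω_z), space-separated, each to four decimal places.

o_n = [0.3309, -0.0822, 0.2392]
J₁: ẑ×o_n = [0.0822, 0.3309, -0.0000], ω = ẑ
J2: z=[0.0000, 0.0000, 1.0000] o=[0.3097, 0.4423, 0.0000] → [0.5245, 0.0212, -0.0000, 0.0000, 0.0000, 1.0000]
J3: z=[-0.7314, -0.6820, 0.0000] o=[0.4734, 0.2668, 0.4100] → [0.1165, -0.1249, 0.1581, -0.7314, -0.6820, 0.0000]
J4: z=[-0.7314, -0.6820, 0.0000] o=[0.2489, -0.1229, 0.2216] → [-0.0120, 0.0129, 0.0262, -0.7314, -0.6820, 0.0000]
J5: z=[-0.3814, 0.4090, 0.8290] o=[0.0114, 0.1317, -0.0133] → [0.2806, 0.3612, -0.0491, -0.3814, 0.4090, 0.8290]
V = J·q̇ = [-0.4849, -0.3508, -0.0160, 0.3782, -0.2560, -1.3419]

-0.4849 -0.3508 -0.0160 0.3782 -0.2560 -1.3419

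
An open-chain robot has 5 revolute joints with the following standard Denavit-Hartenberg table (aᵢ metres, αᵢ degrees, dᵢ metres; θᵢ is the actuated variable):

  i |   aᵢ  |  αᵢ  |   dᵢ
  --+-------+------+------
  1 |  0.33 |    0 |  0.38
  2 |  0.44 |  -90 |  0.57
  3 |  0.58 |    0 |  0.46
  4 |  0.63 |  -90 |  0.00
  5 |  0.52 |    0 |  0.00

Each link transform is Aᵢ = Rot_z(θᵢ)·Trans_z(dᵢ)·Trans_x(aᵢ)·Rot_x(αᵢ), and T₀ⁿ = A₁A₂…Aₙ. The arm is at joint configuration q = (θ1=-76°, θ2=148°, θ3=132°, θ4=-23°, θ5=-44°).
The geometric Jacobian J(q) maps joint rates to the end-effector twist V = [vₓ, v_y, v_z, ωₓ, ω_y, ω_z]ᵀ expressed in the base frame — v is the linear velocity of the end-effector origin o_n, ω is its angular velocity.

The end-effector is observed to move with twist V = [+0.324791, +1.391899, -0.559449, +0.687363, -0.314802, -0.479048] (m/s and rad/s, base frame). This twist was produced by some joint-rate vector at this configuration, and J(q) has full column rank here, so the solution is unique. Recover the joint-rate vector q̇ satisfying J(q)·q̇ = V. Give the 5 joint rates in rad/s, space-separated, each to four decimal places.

o_n = [-0.7862, -0.3280, -0.4304]
J₁: ẑ×o_n = [0.3280, -0.7862, 0.0000], ω = ẑ
J2: z=[0.0000, 0.0000, 1.0000] o=[0.0798, -0.3202, 0.3800] → [0.0078, -0.8660, 0.0000, 0.0000, 0.0000, 1.0000]
J3: z=[-0.9511, 0.3090, 0.0000] o=[0.2158, 0.0983, 0.9500] → [-0.4266, -1.3128, 0.7150, -0.9511, 0.3090, 0.0000]
J4: z=[-0.9511, 0.3090, 0.0000] o=[-0.3416, -0.1287, 0.5190] → [-0.2934, -0.9029, 0.3269, -0.9511, 0.3090, 0.0000]
J5: z=[-0.2922, -0.8992, 0.3256] o=[-0.4050, -0.3238, -0.0767] → [0.3194, -0.2274, -0.3415, -0.2922, -0.8992, 0.3256]
q̇ = J⁺·V = [-0.0560, -0.4530, -0.7280, -0.0230, 0.0920]

-0.0560 -0.4530 -0.7280 -0.0230 0.0920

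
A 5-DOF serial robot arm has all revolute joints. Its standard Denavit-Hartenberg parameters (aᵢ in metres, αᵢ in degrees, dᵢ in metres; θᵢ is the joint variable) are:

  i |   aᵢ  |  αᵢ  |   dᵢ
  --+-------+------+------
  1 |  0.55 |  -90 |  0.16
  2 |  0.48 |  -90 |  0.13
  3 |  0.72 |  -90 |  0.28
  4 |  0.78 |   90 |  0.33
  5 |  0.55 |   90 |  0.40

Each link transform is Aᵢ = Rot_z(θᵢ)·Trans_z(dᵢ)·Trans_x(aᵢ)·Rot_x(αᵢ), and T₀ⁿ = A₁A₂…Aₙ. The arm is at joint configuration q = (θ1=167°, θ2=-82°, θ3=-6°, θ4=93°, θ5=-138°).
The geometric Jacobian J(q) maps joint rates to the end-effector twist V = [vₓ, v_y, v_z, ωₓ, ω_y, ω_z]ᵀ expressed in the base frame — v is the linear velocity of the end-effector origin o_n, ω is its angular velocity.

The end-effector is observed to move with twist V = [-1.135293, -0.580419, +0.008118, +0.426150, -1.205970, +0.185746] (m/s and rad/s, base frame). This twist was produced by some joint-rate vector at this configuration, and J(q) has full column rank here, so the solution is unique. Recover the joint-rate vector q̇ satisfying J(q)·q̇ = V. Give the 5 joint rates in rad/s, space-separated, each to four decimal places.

-0.1250 0.5280 -0.7090 -0.5260 0.2690

o_n = [-0.7046, -0.1276, 1.7303]
J₁: ẑ×o_n = [0.1276, -0.7046, 0.0000], ω = ẑ
J2: z=[-0.2250, -0.9744, 0.0000] o=[-0.5359, 0.1237, 0.1600] → [-1.5300, 0.3532, -0.1079, -0.2250, -0.9744, 0.0000]
J3: z=[-0.9649, 0.2228, -0.1392] o=[-0.6302, 0.0121, 0.6353] → [0.2245, 1.0669, 0.1513, -0.9649, 0.2228, -0.1392]
J4: z=[0.2095, 0.9723, 0.1035] o=[-1.0144, 0.0235, 1.3054] → [0.4287, -0.0570, -0.3329, 0.2095, 0.9723, 0.1035]
J5: z=[-0.1077, -0.0823, 0.9908] o=[-0.1872, 0.1738, 1.4078] → [0.2720, -0.4779, -0.0101, -0.1077, -0.0823, 0.9908]
q̇ = J⁺·V = [-0.1250, 0.5280, -0.7090, -0.5260, 0.2690]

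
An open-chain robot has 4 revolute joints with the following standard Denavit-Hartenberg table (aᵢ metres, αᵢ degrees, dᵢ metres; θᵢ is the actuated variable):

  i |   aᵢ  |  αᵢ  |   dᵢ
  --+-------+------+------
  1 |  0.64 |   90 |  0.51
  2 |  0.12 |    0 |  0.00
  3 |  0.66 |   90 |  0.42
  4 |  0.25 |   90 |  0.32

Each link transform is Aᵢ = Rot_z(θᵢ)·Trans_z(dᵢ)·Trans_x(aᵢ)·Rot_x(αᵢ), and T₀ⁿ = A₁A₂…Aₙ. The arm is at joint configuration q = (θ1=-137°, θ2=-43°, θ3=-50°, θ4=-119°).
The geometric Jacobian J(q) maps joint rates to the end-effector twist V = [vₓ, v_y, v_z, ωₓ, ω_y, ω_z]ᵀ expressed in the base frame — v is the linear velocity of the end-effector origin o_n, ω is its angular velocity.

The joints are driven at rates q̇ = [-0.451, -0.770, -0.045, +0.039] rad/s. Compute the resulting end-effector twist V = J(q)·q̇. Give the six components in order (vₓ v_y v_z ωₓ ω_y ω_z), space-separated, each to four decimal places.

o_n = [-0.4152, -0.1119, -0.0932]
J₁: ẑ×o_n = [0.1119, -0.4152, 0.0000], ω = ẑ
J2: z=[-0.6820, 0.7314, 0.0000] o=[-0.4681, -0.4365, 0.5100] → [-0.4411, -0.4113, -0.2600, -0.6820, 0.7314, 0.0000]
J3: z=[-0.6820, 0.7314, 0.0000] o=[-0.5323, -0.4963, 0.4282] → [-0.3813, -0.3555, -0.3478, -0.6820, 0.7314, 0.0000]
J4: z=[0.7304, 0.6811, 0.0523] o=[-0.7934, -0.1656, -0.2309] → [0.0910, -0.0808, -0.2184, 0.7304, 0.6811, 0.0523]
V = J·q̇ = [0.3099, 0.5169, 0.2073, 0.5843, -0.5695, -0.4490]

0.3099 0.5169 0.2073 0.5843 -0.5695 -0.4490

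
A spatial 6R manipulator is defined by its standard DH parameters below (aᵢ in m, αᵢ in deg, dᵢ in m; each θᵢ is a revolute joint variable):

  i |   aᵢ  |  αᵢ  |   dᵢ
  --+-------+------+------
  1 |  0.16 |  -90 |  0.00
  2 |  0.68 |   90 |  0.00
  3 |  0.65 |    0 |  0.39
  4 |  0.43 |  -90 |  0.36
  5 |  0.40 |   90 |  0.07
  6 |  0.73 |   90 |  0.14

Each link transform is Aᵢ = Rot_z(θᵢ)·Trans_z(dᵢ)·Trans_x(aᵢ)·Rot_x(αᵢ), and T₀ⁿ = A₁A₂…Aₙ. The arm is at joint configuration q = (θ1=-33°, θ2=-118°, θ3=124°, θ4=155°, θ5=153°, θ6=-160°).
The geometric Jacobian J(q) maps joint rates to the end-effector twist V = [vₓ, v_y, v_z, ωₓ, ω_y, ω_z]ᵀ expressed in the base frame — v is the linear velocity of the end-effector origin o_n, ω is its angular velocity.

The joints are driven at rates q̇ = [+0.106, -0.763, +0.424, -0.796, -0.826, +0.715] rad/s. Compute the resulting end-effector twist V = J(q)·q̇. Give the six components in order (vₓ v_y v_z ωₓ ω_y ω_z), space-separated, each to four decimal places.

0.3090 -0.3361 -1.5899 0.3879 -1.6980 -0.0958

o_n = [-0.6502, 0.1499, -0.1283]
J₁: ẑ×o_n = [-0.1499, -0.6502, 0.0000], ω = ẑ
J2: z=[0.5446, 0.8387, 0.0000] o=[0.1342, -0.0871, 0.0000] → [-0.1076, 0.0699, 0.7870, 0.5446, 0.8387, 0.0000]
J3: z=[-0.7405, 0.4809, -0.4695] o=[-0.1336, 0.0867, 0.6004] → [-0.3208, -0.2971, 0.2017, -0.7405, 0.4809, -0.4695]
J4: z=[-0.7405, 0.4809, -0.4695] o=[0.0143, 0.6333, 0.0964] → [-0.3350, 0.1455, 0.6774, -0.7405, 0.4809, -0.4695]
J5: z=[-0.3037, 0.3837, 0.8721] o=[-0.5101, 0.4674, -0.0132] → [0.2327, -0.1571, 0.1502, -0.3037, 0.3837, 0.8721]
J6: z=[0.3876, -0.7864, 0.4810] o=[-0.1832, 0.6879, 0.0838] → [0.4256, -0.1424, -0.5757, 0.3876, -0.7864, 0.4810]
V = J·q̇ = [0.3090, -0.3361, -1.5899, 0.3879, -1.6980, -0.0958]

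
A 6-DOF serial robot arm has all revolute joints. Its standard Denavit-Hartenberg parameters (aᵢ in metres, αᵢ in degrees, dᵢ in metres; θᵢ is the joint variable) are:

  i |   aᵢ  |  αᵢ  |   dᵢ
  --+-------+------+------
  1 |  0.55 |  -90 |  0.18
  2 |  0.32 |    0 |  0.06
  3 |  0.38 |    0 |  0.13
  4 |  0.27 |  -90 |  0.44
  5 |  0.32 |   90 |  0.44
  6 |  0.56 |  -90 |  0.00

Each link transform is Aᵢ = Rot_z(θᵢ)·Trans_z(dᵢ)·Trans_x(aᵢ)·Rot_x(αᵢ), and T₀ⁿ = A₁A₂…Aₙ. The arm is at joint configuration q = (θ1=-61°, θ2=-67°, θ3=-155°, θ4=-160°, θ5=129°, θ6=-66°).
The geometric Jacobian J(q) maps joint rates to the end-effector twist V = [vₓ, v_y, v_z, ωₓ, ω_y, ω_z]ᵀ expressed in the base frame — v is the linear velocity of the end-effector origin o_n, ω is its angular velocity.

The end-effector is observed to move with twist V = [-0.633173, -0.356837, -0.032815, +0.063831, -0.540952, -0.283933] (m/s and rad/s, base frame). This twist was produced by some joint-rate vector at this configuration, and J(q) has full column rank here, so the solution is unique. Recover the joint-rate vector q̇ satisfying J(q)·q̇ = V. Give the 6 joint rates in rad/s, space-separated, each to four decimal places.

o_n = [0.3225, -0.1603, 0.2587]
J₁: ẑ×o_n = [0.1603, 0.3225, -0.0000], ω = ẑ
J2: z=[0.8746, 0.4848, 0.0000] o=[0.2666, -0.4810, 0.1800] → [0.0381, -0.0688, 0.2535, 0.8746, 0.4848, 0.0000]
J3: z=[0.8746, 0.4848, 0.0000] o=[0.3797, -0.5613, 0.4746] → [-0.1047, 0.1888, 0.3785, 0.8746, 0.4848, 0.0000]
J4: z=[0.8746, 0.4848, 0.0000] o=[0.3565, -0.2513, 0.2203] → [0.0186, -0.0336, 0.0961, 0.8746, 0.4848, 0.0000]
J5: z=[0.1816, -0.3276, -0.9272] o=[0.8627, -0.2569, 0.3214] → [0.1101, 0.5123, -0.1595, 0.1816, -0.3276, -0.9272]
J6: z=[-0.2011, -0.9353, 0.2911] o=[0.6346, -0.3584, -0.1620] → [-0.4511, -0.0063, -0.3318, -0.2011, -0.9353, 0.2911]
q̇ = J⁺·V = [-0.8640, 0.1030, 0.5460, -0.3010, -0.3490, 0.8810]

-0.8640 0.1030 0.5460 -0.3010 -0.3490 0.8810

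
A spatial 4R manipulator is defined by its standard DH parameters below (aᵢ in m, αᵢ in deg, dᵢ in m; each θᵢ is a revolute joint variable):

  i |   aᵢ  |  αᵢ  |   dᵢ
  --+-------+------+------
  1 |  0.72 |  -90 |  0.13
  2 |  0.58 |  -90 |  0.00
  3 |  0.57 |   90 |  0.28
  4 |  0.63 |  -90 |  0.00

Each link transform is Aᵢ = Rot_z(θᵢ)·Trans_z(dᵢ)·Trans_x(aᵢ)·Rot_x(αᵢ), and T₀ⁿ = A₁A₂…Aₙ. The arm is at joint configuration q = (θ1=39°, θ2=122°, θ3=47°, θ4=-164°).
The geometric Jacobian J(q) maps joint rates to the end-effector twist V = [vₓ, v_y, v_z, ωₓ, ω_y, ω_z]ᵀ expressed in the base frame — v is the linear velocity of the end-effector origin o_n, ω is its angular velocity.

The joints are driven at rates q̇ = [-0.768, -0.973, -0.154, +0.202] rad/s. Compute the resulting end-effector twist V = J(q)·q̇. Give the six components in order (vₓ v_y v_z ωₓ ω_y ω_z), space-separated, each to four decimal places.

0.5823 0.1023 -0.4560 0.5663 -0.6162 -0.9749

o_n = [0.2442, 0.2313, -0.2849]
J₁: ẑ×o_n = [-0.2313, 0.2442, 0.0000], ω = ẑ
J2: z=[-0.6293, 0.7771, 0.0000] o=[0.5595, 0.4531, 0.1300] → [-0.3225, -0.2611, 0.3847, -0.6293, 0.7771, 0.0000]
J3: z=[-0.6591, -0.5337, 0.5299] o=[0.3207, 0.2597, -0.3619] → [-0.0260, 0.0102, -0.0221, -0.6591, -0.5337, 0.5299]
J4: z=[-0.7304, 0.2861, -0.6202] o=[0.2384, -0.3434, -0.5432] → [0.4303, 0.1850, -0.4214, -0.7304, 0.2861, -0.6202]
V = J·q̇ = [0.5823, 0.1023, -0.4560, 0.5663, -0.6162, -0.9749]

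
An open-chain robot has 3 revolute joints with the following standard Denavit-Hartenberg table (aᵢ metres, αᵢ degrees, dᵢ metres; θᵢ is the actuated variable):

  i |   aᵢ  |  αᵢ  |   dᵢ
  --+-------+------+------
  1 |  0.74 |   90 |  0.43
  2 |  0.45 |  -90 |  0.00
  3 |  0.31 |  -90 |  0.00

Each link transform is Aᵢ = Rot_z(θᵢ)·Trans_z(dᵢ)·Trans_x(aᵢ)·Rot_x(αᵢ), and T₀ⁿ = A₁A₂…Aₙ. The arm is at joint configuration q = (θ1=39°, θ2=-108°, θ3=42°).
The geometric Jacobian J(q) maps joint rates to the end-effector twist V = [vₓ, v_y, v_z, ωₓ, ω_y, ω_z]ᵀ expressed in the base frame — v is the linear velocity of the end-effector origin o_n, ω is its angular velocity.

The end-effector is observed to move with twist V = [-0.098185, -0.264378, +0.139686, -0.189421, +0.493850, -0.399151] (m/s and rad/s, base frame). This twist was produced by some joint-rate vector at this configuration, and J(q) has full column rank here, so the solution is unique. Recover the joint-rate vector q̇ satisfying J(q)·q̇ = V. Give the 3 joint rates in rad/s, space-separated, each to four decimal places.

-0.3460 -0.5030 0.1720

o_n = [0.2812, 0.4946, -0.2171]
J₁: ẑ×o_n = [-0.4946, 0.2812, 0.0000], ω = ẑ
J2: z=[0.6293, -0.7771, 0.0000] o=[0.5751, 0.4657, 0.4300] → [0.5029, 0.4072, -0.2102, 0.6293, -0.7771, 0.0000]
J3: z=[0.7391, 0.5985, -0.3090] o=[0.4670, 0.3782, 0.0020] → [-0.0952, 0.2194, 0.1973, 0.7391, 0.5985, -0.3090]
q̇ = J⁺·V = [-0.3460, -0.5030, 0.1720]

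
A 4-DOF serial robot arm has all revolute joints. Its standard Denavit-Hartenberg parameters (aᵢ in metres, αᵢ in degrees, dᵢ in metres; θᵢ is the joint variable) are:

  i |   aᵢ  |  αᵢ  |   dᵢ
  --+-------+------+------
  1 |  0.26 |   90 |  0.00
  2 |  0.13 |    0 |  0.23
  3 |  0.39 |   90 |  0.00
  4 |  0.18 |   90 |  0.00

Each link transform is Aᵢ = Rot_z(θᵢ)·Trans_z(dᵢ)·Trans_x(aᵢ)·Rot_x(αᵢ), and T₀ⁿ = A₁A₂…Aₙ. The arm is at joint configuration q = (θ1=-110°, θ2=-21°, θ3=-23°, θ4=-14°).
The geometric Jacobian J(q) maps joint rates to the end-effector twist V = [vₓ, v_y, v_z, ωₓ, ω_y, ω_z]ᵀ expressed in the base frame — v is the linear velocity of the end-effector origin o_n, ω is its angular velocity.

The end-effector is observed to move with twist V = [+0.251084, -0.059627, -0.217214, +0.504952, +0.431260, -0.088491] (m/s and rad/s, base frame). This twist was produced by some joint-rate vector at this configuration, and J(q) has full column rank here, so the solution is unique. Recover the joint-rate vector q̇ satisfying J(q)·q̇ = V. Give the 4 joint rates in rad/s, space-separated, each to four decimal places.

0.5100 -0.4880 0.1610 0.8320

o_n = [-0.4446, -0.6763, -0.4388]
J₁: ẑ×o_n = [0.6763, -0.4446, 0.0000], ω = ẑ
J2: z=[-0.9397, 0.3420, 0.0000] o=[-0.0889, -0.2443, 0.0000] → [-0.1501, -0.4124, 0.5275, -0.9397, 0.3420, 0.0000]
J3: z=[-0.9397, 0.3420, 0.0000] o=[-0.3466, -0.2797, -0.0466] → [-0.1342, -0.3686, 0.4062, -0.9397, 0.3420, 0.0000]
J4: z=[0.2376, 0.6528, -0.7193] o=[-0.4425, -0.5433, -0.3175] → [-0.1748, 0.0303, -0.0302, 0.2376, 0.6528, -0.7193]
q̇ = J⁺·V = [0.5100, -0.4880, 0.1610, 0.8320]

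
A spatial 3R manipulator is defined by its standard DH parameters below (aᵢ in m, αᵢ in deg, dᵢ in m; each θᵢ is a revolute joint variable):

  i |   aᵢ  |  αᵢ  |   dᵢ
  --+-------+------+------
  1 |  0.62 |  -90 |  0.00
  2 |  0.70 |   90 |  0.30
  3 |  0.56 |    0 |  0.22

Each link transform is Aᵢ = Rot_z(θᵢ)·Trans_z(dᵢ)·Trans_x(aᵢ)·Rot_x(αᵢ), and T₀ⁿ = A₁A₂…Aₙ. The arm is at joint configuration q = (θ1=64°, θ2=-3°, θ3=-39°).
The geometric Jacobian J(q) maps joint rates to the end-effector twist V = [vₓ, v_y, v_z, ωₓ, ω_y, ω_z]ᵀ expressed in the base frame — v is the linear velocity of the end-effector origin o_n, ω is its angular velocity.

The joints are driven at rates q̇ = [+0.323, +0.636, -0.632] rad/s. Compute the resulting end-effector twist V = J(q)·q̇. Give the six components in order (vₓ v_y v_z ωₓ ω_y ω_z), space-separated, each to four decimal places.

o_n = [0.8108, 1.5428, 0.2791]
J₁: ẑ×o_n = [-1.5428, 0.8108, 0.0000], ω = ẑ
J2: z=[-0.8988, 0.4384, 0.0000] o=[0.2718, 0.5573, 0.0000] → [0.1224, 0.2509, -1.1221, -0.8988, 0.4384, 0.0000]
J3: z=[-0.0229, -0.0470, 0.9986] o=[0.3086, 1.3171, 0.0366] → [-0.2369, 0.5071, 0.0184, -0.0229, -0.0470, 0.9986]
V = J·q̇ = [-0.2708, 0.1010, -0.7253, -0.5571, 0.3085, -0.3081]

-0.2708 0.1010 -0.7253 -0.5571 0.3085 -0.3081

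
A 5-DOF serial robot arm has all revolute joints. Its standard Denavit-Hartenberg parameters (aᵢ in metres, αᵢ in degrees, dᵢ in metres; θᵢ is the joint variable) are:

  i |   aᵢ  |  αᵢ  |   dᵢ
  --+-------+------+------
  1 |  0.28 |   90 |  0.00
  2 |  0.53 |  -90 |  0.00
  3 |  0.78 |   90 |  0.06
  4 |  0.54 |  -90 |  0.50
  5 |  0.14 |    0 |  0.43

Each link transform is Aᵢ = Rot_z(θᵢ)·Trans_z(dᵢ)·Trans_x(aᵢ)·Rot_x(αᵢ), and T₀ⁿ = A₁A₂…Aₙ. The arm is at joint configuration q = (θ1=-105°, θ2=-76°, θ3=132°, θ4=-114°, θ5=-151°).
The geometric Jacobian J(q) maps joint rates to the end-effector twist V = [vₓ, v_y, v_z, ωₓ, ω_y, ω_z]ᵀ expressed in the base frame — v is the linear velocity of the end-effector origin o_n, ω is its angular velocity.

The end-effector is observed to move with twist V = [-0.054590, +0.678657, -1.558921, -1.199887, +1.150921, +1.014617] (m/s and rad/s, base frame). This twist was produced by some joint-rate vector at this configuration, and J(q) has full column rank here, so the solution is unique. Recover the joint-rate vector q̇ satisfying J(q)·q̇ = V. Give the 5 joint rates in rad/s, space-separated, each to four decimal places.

o_n = [1.1216, -0.1622, -0.3926]
J₁: ẑ×o_n = [0.1622, 1.1216, -0.0000], ω = ẑ
J2: z=[-0.9659, 0.2588, 0.0000] o=[-0.0725, -0.2705, 0.0000] → [-0.1016, -0.3792, -0.4137, -0.9659, 0.2588, 0.0000]
J3: z=[-0.2511, -0.9372, 0.2419] o=[-0.1057, -0.3943, -0.5143] → [-0.1702, 0.3274, 1.0919, -0.2511, -0.9372, 0.2419]
J4: z=[0.5998, -0.3468, -0.7211] o=[0.4719, -0.4786, 0.0067] → [0.3667, -0.2290, 0.4152, 0.5998, -0.3468, -0.7211]
J5: z=[0.7962, 0.3483, 0.4947] o=[0.7288, -0.1818, -0.6158] → [0.0680, 0.0166, -0.1212, 0.7962, 0.3483, 0.4947]
q̇ = J⁺·V = [0.9490, 0.6190, -0.9620, -0.7520, -0.4930]

0.9490 0.6190 -0.9620 -0.7520 -0.4930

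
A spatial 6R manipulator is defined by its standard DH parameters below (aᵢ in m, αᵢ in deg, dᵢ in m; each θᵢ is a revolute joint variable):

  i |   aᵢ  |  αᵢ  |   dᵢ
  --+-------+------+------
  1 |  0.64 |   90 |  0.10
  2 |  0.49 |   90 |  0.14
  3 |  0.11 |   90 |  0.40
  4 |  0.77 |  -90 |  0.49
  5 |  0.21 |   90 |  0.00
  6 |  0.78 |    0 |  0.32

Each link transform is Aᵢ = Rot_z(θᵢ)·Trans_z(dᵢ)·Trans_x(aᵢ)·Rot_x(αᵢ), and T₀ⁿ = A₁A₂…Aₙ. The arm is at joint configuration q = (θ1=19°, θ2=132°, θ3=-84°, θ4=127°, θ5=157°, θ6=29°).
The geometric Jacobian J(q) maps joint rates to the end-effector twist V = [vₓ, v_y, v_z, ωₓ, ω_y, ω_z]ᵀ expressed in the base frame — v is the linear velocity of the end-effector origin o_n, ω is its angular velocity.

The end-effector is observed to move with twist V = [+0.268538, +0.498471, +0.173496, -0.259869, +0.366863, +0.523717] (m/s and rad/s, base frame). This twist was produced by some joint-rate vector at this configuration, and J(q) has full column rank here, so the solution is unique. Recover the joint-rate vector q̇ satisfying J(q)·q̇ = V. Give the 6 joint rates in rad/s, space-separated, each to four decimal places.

0.9400 -0.3380 -0.4580 0.2960 -0.1070 0.0680

o_n = [0.5043, -0.2400, 0.7138]
J₁: ẑ×o_n = [0.2400, 0.5043, -0.0000], ω = ẑ
J2: z=[0.3256, -0.9455, 0.0000] o=[0.6051, 0.2084, 0.1000] → [-0.5803, -0.1998, -0.2414, 0.3256, -0.9455, 0.0000]
J3: z=[0.7027, 0.2419, 0.6691] o=[0.3407, -0.0308, 0.4641] → [0.2004, -0.0660, -0.1866, 0.7027, 0.2419, 0.6691]
J4: z=[0.5952, 0.3155, -0.7391] o=[0.5789, 0.1670, 0.7403] → [-0.3092, 0.0710, -0.2187, 0.5952, 0.3155, -0.7391]
J5: z=[-0.1115, -0.8784, -0.4647] o=[1.4833, 0.0451, 0.7537] → [-0.0975, 0.4505, -0.8282, -0.1115, -0.8784, -0.4647]
J6: z=[-0.2369, -0.4307, 0.8709] o=[1.2806, 0.0886, 0.7201] → [0.2889, -0.6776, -0.2565, -0.2369, -0.4307, 0.8709]
q̇ = J⁺·V = [0.9400, -0.3380, -0.4580, 0.2960, -0.1070, 0.0680]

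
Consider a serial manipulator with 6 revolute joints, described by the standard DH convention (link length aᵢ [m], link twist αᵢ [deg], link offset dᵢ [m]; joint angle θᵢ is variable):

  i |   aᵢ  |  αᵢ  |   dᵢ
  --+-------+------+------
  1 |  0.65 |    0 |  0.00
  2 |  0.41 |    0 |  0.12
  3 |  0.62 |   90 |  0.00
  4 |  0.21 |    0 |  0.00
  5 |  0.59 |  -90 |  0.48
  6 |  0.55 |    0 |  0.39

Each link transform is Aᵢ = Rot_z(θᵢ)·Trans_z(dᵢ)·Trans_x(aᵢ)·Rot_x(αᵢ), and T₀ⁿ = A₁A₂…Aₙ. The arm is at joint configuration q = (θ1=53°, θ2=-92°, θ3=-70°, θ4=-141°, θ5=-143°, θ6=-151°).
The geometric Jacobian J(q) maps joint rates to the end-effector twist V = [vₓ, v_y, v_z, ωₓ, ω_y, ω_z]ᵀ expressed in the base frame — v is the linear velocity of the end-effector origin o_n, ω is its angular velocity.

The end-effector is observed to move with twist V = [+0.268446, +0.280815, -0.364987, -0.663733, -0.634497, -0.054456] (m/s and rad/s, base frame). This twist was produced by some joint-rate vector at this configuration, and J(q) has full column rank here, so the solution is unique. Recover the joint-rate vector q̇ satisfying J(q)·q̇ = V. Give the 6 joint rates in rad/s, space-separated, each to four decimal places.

o_n = [-0.0303, 0.4051, 0.1879]
J₁: ẑ×o_n = [-0.4051, -0.0303, 0.0000], ω = ẑ
J2: z=[0.0000, 0.0000, 1.0000] o=[0.3912, 0.5191, 0.0000] → [0.1140, -0.4214, 0.0000, 0.0000, 0.0000, 1.0000]
J3: z=[0.0000, 0.0000, 1.0000] o=[0.7098, 0.2611, 0.1200] → [-0.1440, -0.7401, 0.0000, 0.0000, 0.0000, 1.0000]
J4: z=[-0.9455, 0.3256, 0.0000] o=[0.5080, -0.3251, 0.1200] → [0.0221, 0.0642, -0.5153, -0.9455, 0.3256, 0.0000]
J5: z=[-0.9455, 0.3256, 0.0000] o=[0.5611, -0.1708, -0.0122] → [0.0651, 0.1892, -0.3521, -0.9455, 0.3256, 0.0000]
J6: z=[0.3159, 0.9174, 0.2419] o=[0.0608, -0.1495, 0.5603] → [-0.4758, 0.0956, 0.2587, 0.3159, 0.9174, 0.2419]
q̇ = J⁺·V = [0.5440, 0.0160, -0.4110, -0.0050, 0.4260, -0.8410]

0.5440 0.0160 -0.4110 -0.0050 0.4260 -0.8410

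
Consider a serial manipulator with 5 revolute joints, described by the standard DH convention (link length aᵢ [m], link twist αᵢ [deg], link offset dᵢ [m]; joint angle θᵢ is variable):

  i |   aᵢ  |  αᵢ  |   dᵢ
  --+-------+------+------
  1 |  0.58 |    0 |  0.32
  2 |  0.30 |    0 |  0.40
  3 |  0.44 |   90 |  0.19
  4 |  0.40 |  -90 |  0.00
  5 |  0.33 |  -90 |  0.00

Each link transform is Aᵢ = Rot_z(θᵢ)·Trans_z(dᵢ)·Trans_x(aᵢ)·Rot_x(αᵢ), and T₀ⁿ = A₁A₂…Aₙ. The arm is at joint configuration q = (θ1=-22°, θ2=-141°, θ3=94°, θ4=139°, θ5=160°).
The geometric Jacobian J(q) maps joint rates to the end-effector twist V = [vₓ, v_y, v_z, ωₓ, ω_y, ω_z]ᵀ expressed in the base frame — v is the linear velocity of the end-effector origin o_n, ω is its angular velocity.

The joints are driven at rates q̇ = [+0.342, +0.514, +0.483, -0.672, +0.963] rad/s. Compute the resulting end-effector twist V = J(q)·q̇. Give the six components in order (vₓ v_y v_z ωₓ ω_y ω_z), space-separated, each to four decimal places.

o_n = [0.4896, -0.6120, 0.9690]
J₁: ẑ×o_n = [0.6120, 0.4896, -0.0000], ω = ẑ
J2: z=[0.0000, 0.0000, 1.0000] o=[0.5378, -0.2173, 0.3200] → [0.3947, -0.0482, 0.0000, 0.0000, 0.0000, 1.0000]
J3: z=[0.0000, 0.0000, 1.0000] o=[0.2509, -0.3050, 0.7200] → [0.3070, 0.2387, -0.0000, 0.0000, 0.0000, 1.0000]
J4: z=[-0.9336, -0.3584, 0.0000] o=[0.4086, -0.7158, 0.9100] → [-0.0211, 0.0551, -0.0678, -0.9336, -0.3584, 0.0000]
J5: z=[-0.2351, 0.6125, -0.7547] o=[0.3004, -0.4339, 1.1724] → [-0.2590, -0.1907, -0.0740, -0.2351, 0.6125, -0.7547]
V = J·q̇ = [0.3253, 0.0374, -0.0257, 0.4010, 0.8306, 0.6122]

0.3253 0.0374 -0.0257 0.4010 0.8306 0.6122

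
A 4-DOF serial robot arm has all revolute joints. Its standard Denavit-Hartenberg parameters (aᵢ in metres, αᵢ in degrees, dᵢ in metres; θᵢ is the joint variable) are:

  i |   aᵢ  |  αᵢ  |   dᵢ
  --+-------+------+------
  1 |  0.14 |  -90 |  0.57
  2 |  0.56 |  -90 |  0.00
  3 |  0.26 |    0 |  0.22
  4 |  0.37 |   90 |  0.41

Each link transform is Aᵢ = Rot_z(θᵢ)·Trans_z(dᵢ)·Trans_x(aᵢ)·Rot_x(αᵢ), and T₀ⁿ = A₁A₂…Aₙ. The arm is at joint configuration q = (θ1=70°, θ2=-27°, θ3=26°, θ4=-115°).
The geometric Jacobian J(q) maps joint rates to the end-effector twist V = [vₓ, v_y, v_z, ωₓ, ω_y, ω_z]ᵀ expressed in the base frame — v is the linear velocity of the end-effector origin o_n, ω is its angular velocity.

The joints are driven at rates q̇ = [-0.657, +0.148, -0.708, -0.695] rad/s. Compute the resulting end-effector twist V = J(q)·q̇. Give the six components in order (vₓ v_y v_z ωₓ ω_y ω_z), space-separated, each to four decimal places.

o_n = [0.1490, 1.1578, 0.3719]
J₁: ẑ×o_n = [-1.1578, 0.1490, 0.0000], ω = ẑ
J2: z=[-0.9397, 0.3420, 0.0000] o=[0.0479, 0.1316, 0.5700] → [-0.0677, -0.1861, -0.9989, -0.9397, 0.3420, 0.0000]
J3: z=[0.1553, 0.4266, -0.8910] o=[0.2185, 0.6004, 0.8242] → [0.3037, 0.1322, 0.1162, 0.1553, 0.4266, -0.8910]
J4: z=[0.1553, 0.4266, -0.8910] o=[0.4310, 0.8510, 0.7343] → [0.1188, 0.3075, 0.1680, 0.1553, 0.4266, -0.8910]
V = J·q̇ = [0.4531, -0.4328, -0.3468, -0.3569, -0.5479, 0.5931]

0.4531 -0.4328 -0.3468 -0.3569 -0.5479 0.5931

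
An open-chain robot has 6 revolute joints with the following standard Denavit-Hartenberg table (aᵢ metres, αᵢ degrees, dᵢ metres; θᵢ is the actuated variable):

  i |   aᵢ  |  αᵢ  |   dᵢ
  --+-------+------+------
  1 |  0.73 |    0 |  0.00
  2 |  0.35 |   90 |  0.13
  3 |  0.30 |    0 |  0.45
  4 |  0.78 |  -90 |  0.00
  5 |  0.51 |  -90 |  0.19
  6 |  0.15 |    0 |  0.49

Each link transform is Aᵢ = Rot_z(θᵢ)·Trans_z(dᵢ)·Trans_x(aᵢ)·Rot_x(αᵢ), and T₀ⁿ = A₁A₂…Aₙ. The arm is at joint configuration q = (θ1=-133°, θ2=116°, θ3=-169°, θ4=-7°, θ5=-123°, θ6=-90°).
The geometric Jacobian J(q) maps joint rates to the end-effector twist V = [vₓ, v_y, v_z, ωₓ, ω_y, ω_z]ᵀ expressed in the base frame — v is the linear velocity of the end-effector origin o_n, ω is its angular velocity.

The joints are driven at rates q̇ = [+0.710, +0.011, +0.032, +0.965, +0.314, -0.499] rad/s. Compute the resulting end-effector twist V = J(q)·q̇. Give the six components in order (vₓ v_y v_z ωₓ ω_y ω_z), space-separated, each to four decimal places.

o_n = [-1.6279, -1.3853, -0.3301]
J₁: ẑ×o_n = [1.3853, -1.6279, 0.0000], ω = ẑ
J2: z=[0.0000, 0.0000, 1.0000] o=[-0.4979, -0.5339, 0.0000] → [0.8514, -1.1300, 0.0000, 0.0000, 0.0000, 1.0000]
J3: z=[-0.2924, -0.9563, 0.0000] o=[-0.1632, -0.6362, 0.1300] → [0.4400, -0.1345, -1.1817, -0.2924, -0.9563, 0.0000]
J4: z=[-0.2924, -0.9563, 0.0000] o=[-0.5763, -0.9805, 0.0728] → [0.3853, -0.1178, -0.8872, -0.2924, -0.9563, 0.0000]
J5: z=[0.0667, -0.0204, -0.9976] o=[-1.3204, -0.7530, 0.0183] → [-0.6237, 0.3299, -0.0485, 0.0667, -0.0204, -0.9976]
J6: z=[-0.9593, -0.2762, -0.0585] o=[-1.1678, -1.2469, -0.1518] → [0.0412, -0.1441, 0.0057, -0.9593, -0.2762, -0.0585]
V = J·q̇ = [1.1624, -1.1107, -0.9121, 0.2081, -0.8220, 0.4370]

1.1624 -1.1107 -0.9121 0.2081 -0.8220 0.4370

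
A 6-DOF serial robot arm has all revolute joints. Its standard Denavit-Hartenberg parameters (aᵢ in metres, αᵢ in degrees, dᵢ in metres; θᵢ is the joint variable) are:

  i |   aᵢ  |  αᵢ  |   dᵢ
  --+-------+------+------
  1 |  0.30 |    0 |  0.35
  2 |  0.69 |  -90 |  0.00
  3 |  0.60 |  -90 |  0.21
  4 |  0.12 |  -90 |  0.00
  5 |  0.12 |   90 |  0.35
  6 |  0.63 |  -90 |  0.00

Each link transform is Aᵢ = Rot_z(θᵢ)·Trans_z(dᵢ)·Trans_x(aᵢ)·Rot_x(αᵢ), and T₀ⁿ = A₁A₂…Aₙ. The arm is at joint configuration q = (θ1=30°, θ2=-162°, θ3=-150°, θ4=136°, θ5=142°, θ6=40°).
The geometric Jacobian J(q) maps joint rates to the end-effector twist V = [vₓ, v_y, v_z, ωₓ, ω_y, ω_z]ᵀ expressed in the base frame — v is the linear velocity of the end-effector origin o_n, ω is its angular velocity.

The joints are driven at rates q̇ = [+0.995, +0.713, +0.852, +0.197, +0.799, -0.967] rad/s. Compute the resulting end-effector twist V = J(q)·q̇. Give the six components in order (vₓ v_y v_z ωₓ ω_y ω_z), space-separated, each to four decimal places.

o_n = [0.8568, -0.6808, 0.1941]
J₁: ẑ×o_n = [0.6808, 0.8568, -0.0000], ω = ẑ
J2: z=[0.0000, 0.0000, 1.0000] o=[0.2598, 0.1500, 0.3500] → [0.8308, 0.5970, -0.0000, 0.0000, 0.0000, 1.0000]
J3: z=[0.7431, -0.6691, 0.0000] o=[-0.2019, -0.3628, 0.3500] → [0.1043, 0.1158, 0.4720, 0.7431, -0.6691, 0.0000]
J4: z=[-0.3346, -0.3716, 0.8660] o=[0.3019, -0.1171, 0.6500] → [0.6576, 0.3280, 0.3948, -0.3346, -0.3716, 0.8660]
J5: z=[0.1320, -0.9284, -0.3473] o=[0.1899, -0.1169, 0.6068] → [0.1873, -0.1771, 0.5447, 0.1320, -0.9284, -0.3473]
J6: z=[-0.3108, 0.2939, -0.9039] o=[0.3491, -0.4146, 0.4553] → [-0.3174, -0.5401, -0.0665, -0.3108, 0.2939, -0.9039]
V = J·q̇ = [1.9449, 1.8222, 0.9794, 0.9733, -1.6693, 2.4751]

1.9449 1.8222 0.9794 0.9733 -1.6693 2.4751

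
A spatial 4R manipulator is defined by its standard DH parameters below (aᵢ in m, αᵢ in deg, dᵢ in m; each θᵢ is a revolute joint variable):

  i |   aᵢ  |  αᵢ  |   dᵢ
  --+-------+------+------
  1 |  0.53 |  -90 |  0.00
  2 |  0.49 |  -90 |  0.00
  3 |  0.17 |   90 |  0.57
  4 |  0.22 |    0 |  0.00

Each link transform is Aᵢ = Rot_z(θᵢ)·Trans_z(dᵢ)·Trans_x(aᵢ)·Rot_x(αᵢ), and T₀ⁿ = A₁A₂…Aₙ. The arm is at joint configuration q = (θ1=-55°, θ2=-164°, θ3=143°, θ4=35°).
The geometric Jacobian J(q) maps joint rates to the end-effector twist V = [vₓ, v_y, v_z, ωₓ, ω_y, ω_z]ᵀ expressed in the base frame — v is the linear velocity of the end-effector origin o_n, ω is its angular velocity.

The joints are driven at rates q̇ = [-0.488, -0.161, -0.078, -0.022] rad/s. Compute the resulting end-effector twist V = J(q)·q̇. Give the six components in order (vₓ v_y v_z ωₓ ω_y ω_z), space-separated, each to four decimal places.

-0.3616 0.0333 -0.0015 -0.1225 -0.0751 -0.5666

o_n = [0.1255, -0.5466, 0.7272]
J₁: ẑ×o_n = [0.5466, 0.1255, -0.0000], ω = ẑ
J2: z=[0.8192, 0.5736, 0.0000] o=[0.3040, -0.4342, 0.0000] → [0.4171, -0.5957, 0.0103, 0.8192, 0.5736, 0.0000]
J3: z=[0.1581, -0.2258, 0.9613] o=[0.0338, -0.0483, 0.1351] → [0.3453, -0.0055, -0.0581, 0.1581, -0.2258, 0.9613]
J4: z=[-0.9860, 0.0158, 0.1659] o=[0.1150, -0.3426, 0.6456] → [0.0351, 0.0822, 0.2010, -0.9860, 0.0158, 0.1659]
V = J·q̇ = [-0.3616, 0.0333, -0.0015, -0.1225, -0.0751, -0.5666]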